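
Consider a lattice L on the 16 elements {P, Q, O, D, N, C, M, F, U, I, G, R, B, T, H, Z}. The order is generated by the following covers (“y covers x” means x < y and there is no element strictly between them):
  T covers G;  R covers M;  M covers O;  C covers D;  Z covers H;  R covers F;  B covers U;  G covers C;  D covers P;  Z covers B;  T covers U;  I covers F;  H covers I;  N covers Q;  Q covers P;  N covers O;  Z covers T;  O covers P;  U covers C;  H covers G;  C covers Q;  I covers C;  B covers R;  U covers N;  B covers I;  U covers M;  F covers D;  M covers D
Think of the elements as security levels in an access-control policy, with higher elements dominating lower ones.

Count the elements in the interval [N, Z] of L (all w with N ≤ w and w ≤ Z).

The interval [N, Z] = {B, N, T, U, Z}, which has 5 elements.

5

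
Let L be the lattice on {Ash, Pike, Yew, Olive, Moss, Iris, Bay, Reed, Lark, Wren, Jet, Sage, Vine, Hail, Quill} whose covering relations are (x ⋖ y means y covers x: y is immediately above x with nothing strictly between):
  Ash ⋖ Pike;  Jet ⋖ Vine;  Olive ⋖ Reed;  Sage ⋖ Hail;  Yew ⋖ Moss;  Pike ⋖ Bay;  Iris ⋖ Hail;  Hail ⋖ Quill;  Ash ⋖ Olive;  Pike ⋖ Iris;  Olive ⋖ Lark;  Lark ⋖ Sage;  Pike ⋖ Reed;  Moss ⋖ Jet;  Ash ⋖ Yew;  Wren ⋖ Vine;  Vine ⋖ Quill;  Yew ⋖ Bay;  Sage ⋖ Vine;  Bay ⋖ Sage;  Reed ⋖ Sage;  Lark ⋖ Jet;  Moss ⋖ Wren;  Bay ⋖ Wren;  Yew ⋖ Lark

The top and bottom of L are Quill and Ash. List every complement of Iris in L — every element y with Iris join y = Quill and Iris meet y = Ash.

Jet, Moss

Need y with Iris ∨ y = Quill and Iris ∧ y = Ash.
Checking each element gives: Jet, Moss.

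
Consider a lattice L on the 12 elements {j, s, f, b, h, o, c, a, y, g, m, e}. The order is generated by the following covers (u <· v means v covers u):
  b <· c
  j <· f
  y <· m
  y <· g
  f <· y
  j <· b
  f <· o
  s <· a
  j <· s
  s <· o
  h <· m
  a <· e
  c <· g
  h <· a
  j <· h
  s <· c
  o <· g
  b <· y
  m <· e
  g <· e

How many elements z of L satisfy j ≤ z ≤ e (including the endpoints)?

12

The interval [j, e] = {a, b, c, e, f, g, h, j, m, o, s, y}, which has 12 elements.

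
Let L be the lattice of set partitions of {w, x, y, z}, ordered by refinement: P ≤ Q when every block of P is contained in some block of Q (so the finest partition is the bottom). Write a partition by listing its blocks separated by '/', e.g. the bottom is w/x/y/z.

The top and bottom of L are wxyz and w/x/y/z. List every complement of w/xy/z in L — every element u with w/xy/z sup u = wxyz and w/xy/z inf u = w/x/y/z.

Need u with w/xy/z ∨ u = wxyz and w/xy/z ∧ u = w/x/y/z.
Checking each element gives: wx/yz, wxz/y, wy/xz, wyz/x.

wx/yz, wxz/y, wy/xz, wyz/x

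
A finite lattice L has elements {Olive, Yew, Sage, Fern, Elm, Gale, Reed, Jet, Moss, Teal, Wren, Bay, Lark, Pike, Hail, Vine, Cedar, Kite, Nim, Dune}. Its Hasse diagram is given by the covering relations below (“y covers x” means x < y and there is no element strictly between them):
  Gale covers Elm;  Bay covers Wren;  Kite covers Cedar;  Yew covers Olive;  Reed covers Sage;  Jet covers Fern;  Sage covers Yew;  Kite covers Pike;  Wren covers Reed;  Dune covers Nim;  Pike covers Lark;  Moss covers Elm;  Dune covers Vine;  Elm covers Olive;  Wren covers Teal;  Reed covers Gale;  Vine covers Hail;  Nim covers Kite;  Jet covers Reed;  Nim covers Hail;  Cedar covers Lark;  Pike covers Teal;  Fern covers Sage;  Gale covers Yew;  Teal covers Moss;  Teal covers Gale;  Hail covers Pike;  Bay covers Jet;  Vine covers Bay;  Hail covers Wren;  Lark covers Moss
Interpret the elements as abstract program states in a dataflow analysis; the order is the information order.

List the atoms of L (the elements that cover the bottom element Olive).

Elm, Yew

The atoms are exactly the elements that cover Olive: Elm, Yew.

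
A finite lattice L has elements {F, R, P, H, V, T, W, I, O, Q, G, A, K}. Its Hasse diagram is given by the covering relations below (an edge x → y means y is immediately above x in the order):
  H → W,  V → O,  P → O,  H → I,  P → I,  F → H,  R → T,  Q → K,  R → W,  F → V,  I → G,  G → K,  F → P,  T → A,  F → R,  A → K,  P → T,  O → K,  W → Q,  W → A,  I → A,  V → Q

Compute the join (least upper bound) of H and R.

W

Common upper bounds of {H, R}: A, K, Q, W.
The least among these is W.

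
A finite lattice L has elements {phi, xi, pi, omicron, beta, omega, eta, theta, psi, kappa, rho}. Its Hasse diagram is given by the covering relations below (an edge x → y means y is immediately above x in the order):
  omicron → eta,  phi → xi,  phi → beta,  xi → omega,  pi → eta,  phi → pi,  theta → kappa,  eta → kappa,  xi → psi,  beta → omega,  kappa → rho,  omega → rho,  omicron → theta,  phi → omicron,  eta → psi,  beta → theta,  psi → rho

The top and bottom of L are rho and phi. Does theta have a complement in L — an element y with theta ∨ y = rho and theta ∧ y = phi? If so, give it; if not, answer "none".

xi

Need y with theta ∨ y = rho and theta ∧ y = phi.
Checking each element gives: xi.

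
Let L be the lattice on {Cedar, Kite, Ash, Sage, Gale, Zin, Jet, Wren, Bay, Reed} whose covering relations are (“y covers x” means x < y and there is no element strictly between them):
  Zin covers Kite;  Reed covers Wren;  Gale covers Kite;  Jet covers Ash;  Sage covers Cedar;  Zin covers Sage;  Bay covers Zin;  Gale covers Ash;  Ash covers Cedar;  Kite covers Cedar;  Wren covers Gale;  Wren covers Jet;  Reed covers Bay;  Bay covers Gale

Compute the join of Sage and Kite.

Zin

Common upper bounds of {Sage, Kite}: Bay, Reed, Zin.
The least among these is Zin.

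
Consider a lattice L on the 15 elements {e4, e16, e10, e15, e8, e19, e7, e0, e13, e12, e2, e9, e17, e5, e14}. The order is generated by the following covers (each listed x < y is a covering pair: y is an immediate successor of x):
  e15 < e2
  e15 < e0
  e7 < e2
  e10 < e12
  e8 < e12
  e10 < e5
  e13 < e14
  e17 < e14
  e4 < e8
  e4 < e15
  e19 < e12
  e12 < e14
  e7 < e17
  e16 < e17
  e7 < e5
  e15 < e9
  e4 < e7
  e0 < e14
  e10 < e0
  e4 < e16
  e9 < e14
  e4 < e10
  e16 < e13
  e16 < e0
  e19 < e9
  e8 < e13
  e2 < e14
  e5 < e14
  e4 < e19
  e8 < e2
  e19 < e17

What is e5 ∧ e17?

Common lower bounds of {e5, e17}: e4, e7.
The greatest among these is e7.

e7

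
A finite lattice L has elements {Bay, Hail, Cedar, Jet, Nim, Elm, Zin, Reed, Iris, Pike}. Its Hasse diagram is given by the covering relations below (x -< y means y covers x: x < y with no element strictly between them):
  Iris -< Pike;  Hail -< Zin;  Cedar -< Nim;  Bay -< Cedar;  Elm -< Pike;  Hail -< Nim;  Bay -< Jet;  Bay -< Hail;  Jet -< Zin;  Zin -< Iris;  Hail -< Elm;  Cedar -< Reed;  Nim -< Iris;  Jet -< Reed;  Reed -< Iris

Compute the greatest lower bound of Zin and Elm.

Hail

Common lower bounds of {Zin, Elm}: Bay, Hail.
The greatest among these is Hail.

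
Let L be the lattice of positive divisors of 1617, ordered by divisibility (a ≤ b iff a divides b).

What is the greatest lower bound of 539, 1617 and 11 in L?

11

In the divisibility order, the meet is the greatest common divisor: gcd(539, 1617, 11) = 11.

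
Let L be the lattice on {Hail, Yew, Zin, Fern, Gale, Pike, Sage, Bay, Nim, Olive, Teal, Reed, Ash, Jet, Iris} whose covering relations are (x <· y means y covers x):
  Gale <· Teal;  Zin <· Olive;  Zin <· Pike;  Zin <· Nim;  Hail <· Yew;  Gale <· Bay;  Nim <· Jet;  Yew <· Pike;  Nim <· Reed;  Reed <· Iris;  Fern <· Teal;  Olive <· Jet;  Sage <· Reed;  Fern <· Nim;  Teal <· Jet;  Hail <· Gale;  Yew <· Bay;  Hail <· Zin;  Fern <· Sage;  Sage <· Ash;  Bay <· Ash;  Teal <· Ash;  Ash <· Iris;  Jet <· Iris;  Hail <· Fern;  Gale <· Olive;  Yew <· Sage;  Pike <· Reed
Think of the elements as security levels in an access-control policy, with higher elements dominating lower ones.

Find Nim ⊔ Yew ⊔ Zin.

Reed

Common upper bounds of {Nim, Yew, Zin}: Iris, Reed.
The least among these is Reed.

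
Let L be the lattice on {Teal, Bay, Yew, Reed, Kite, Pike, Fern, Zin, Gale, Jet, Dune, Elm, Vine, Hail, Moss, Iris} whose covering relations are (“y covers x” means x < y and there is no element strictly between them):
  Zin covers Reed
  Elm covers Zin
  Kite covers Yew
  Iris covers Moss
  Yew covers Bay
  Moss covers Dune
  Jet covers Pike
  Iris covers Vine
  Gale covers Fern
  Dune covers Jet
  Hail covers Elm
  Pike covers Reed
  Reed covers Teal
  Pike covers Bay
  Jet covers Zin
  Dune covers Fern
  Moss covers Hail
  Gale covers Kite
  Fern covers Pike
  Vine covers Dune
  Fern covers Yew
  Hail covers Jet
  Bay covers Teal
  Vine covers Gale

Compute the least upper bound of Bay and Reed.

Pike

Common upper bounds of {Bay, Reed}: Dune, Fern, Gale, Hail, Iris, Jet, Moss, Pike, Vine.
The least among these is Pike.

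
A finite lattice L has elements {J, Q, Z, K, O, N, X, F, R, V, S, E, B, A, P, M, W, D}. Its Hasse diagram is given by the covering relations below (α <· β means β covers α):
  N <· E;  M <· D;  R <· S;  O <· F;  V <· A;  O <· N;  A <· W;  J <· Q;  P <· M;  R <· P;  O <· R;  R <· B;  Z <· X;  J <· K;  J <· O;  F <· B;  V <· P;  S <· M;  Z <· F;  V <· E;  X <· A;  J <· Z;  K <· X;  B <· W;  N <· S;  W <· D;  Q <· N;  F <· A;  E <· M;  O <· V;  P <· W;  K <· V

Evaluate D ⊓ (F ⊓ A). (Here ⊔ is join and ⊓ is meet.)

F ∧ A = F
D ∧ F = F

F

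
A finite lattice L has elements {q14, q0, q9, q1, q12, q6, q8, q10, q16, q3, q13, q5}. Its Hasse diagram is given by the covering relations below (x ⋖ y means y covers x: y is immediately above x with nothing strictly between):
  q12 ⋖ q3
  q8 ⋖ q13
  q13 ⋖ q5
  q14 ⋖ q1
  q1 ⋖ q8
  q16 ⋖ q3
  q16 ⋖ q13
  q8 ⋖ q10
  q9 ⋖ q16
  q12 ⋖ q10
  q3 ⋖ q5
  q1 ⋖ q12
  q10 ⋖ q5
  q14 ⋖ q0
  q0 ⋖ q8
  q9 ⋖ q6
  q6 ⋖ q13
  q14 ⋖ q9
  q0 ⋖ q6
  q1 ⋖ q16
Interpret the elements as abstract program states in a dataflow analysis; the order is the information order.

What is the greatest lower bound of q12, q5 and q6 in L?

Common lower bounds of {q12, q5, q6}: q14.
The greatest among these is q14.

q14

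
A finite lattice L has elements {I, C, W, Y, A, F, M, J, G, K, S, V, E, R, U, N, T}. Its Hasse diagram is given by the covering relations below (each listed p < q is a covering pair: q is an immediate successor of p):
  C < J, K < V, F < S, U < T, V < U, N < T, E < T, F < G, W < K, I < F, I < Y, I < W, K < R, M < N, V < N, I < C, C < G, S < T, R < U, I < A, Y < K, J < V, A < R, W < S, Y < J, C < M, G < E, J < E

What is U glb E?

J

Common lower bounds of {U, E}: C, I, J, Y.
The greatest among these is J.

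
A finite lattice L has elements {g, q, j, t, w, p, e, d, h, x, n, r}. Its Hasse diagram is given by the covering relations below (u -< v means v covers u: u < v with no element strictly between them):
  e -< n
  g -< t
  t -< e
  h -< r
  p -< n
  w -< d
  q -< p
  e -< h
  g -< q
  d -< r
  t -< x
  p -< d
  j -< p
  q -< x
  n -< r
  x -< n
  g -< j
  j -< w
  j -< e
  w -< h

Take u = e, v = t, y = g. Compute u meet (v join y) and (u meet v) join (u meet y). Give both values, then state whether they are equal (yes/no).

t; t; yes

v join y = t, so u meet (v join y) = e meet t = t.
u meet v = t and u meet y = g, so (u meet v) join (u meet y) = t join g = t.
Equal: yes.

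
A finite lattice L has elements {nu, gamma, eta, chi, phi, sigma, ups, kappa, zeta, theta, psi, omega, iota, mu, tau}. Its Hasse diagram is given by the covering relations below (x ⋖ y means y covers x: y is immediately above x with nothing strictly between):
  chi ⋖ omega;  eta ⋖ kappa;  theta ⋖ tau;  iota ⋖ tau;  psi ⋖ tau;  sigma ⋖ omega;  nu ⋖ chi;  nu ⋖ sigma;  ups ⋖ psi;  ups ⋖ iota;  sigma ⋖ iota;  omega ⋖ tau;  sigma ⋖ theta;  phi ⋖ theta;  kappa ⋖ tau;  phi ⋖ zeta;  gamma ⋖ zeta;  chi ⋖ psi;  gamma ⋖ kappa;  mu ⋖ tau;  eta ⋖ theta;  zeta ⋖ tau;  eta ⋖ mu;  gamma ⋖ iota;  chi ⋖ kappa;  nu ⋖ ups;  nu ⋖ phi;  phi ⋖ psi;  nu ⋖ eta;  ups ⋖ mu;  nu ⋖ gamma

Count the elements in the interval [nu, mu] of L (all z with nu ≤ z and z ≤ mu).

The interval [nu, mu] = {eta, mu, nu, ups}, which has 4 elements.

4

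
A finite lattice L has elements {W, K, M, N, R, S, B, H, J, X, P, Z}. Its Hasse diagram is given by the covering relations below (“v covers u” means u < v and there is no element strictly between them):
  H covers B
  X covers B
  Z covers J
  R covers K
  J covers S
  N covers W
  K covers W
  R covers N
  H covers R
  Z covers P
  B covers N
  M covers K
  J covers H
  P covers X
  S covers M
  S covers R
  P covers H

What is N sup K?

Common upper bounds of {N, K}: H, J, P, R, S, Z.
The least among these is R.

R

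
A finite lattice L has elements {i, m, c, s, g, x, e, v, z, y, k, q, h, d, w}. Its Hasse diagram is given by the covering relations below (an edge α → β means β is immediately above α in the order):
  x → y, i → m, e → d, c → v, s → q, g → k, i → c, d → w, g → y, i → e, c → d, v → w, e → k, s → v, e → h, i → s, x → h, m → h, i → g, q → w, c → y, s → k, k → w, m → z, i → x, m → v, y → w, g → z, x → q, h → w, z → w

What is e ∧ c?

Common lower bounds of {e, c}: i.
The greatest among these is i.

i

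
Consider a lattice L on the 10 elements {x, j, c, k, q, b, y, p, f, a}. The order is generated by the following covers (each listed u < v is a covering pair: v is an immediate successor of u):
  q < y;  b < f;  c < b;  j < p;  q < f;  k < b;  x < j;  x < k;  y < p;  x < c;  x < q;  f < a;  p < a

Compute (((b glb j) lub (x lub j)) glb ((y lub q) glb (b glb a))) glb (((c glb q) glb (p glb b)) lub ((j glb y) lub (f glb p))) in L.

x

b ∧ j = x
x ∨ j = j
x ∨ j = j
y ∨ q = y
b ∧ a = b
y ∧ b = x
j ∧ x = x
c ∧ q = x
p ∧ b = x
x ∧ x = x
j ∧ y = x
f ∧ p = q
x ∨ q = q
x ∨ q = q
x ∧ q = x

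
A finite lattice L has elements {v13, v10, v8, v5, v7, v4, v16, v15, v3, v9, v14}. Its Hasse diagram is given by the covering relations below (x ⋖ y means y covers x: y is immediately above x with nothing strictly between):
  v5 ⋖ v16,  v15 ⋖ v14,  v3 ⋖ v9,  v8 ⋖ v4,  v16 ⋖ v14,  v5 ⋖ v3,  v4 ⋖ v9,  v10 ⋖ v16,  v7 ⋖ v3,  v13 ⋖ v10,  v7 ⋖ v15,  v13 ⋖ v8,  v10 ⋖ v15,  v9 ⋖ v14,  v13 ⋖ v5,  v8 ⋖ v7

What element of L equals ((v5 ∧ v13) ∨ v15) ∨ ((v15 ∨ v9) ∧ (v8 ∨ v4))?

v14

v5 ∧ v13 = v13
v13 ∨ v15 = v15
v15 ∨ v9 = v14
v8 ∨ v4 = v4
v14 ∧ v4 = v4
v15 ∨ v4 = v14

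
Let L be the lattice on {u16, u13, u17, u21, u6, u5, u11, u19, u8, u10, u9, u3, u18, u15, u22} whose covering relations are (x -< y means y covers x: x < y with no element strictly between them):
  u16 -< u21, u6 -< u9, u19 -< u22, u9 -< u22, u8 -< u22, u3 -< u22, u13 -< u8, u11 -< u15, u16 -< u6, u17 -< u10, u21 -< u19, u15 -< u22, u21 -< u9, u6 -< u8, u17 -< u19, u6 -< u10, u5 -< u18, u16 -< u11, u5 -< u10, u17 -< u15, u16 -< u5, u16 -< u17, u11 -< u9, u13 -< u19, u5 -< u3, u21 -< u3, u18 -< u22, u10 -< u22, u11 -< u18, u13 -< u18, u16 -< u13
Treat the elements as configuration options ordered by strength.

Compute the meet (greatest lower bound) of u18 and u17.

Common lower bounds of {u18, u17}: u16.
The greatest among these is u16.

u16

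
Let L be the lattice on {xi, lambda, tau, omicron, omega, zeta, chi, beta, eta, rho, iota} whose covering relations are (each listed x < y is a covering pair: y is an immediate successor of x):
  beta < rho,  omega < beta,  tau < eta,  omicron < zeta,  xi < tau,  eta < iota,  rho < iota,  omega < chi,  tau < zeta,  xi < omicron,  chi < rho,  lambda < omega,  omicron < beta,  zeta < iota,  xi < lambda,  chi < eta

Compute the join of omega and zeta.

iota

Common upper bounds of {omega, zeta}: iota.
The least among these is iota.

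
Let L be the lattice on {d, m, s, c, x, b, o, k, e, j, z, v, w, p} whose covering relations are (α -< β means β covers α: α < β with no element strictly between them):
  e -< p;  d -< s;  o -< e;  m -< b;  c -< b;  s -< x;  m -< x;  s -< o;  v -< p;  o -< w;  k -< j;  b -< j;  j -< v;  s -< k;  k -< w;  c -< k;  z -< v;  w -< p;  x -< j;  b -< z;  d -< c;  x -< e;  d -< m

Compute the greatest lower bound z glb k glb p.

c

Common lower bounds of {z, k, p}: c, d.
The greatest among these is c.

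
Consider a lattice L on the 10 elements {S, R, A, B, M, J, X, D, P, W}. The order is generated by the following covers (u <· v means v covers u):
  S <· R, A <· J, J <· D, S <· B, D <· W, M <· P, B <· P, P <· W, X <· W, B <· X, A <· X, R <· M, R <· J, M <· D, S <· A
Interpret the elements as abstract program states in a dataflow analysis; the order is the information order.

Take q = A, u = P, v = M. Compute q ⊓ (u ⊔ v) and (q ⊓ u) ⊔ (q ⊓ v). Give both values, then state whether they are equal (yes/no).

u ⊔ v = P, so q ⊓ (u ⊔ v) = A ⊓ P = S.
q ⊓ u = S and q ⊓ v = S, so (q ⊓ u) ⊔ (q ⊓ v) = S ⊔ S = S.
Equal: yes.

S; S; yes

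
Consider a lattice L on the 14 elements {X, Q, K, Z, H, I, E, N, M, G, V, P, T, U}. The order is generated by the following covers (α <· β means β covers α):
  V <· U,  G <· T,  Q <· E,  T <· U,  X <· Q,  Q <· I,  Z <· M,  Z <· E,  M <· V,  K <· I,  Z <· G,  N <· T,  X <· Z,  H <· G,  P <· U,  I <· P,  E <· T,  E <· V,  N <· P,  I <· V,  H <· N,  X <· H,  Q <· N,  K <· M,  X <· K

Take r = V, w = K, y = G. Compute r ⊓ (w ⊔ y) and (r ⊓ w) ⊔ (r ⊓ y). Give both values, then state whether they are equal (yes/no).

w ⊔ y = U, so r ⊓ (w ⊔ y) = V ⊓ U = V.
r ⊓ w = K and r ⊓ y = Z, so (r ⊓ w) ⊔ (r ⊓ y) = K ⊔ Z = M.
Equal: no.

V; M; no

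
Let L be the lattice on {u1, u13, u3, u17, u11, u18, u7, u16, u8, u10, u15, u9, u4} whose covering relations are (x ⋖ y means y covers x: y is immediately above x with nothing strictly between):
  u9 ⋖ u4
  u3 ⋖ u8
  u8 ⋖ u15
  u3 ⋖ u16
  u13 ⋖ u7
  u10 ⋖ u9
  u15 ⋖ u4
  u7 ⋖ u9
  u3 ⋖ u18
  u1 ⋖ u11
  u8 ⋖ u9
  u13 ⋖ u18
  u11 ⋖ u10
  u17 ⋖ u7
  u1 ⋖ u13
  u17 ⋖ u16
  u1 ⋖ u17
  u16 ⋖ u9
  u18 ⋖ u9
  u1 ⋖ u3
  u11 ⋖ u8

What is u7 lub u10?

Common upper bounds of {u7, u10}: u4, u9.
The least among these is u9.

u9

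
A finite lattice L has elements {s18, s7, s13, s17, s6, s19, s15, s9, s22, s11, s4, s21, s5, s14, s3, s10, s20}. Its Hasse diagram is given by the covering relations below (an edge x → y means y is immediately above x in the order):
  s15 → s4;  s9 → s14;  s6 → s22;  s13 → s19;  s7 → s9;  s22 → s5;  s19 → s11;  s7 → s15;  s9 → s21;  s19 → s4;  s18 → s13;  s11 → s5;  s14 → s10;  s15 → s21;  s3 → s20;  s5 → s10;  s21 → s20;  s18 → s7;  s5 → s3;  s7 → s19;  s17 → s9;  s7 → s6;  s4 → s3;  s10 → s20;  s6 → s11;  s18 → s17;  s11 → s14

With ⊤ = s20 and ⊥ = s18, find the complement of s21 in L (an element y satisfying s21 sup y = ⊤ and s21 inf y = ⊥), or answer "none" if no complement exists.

Need y with s21 ∨ y = s20 and s21 ∧ y = s18.
Checking each element gives: s13.

s13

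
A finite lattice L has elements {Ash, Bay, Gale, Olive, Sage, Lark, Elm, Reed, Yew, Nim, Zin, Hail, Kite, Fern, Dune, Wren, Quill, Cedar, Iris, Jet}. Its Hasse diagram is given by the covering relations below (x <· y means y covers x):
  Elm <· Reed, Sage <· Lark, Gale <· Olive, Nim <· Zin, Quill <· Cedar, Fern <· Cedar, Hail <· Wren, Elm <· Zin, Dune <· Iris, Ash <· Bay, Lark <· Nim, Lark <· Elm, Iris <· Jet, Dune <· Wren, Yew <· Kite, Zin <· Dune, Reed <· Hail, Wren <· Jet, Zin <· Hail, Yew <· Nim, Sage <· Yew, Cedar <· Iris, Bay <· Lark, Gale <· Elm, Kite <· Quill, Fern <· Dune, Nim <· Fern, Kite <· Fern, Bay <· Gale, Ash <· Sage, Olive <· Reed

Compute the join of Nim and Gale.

Zin

Common upper bounds of {Nim, Gale}: Dune, Hail, Iris, Jet, Wren, Zin.
The least among these is Zin.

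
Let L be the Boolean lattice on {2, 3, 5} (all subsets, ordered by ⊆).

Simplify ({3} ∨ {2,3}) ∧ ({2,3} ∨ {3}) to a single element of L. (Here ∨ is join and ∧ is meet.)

{3} ∨ {2,3} = {2,3}
{2,3} ∨ {3} = {2,3}
{2,3} ∧ {2,3} = {2,3}

{2,3}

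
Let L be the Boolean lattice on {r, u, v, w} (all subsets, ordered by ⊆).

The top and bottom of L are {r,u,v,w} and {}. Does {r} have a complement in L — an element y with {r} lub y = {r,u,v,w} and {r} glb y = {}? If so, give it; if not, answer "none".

Need y with {r} ∨ y = {r,u,v,w} and {r} ∧ y = {}.
Checking each element gives: {u,v,w}.

{u,v,w}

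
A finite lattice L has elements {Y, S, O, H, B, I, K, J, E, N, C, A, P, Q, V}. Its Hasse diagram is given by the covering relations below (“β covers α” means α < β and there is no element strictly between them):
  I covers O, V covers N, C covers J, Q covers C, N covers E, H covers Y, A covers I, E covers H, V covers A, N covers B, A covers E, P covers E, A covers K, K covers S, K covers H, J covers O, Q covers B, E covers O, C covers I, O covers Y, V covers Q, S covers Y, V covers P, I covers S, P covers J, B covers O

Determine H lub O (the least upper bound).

E

Common upper bounds of {H, O}: A, E, N, P, V.
The least among these is E.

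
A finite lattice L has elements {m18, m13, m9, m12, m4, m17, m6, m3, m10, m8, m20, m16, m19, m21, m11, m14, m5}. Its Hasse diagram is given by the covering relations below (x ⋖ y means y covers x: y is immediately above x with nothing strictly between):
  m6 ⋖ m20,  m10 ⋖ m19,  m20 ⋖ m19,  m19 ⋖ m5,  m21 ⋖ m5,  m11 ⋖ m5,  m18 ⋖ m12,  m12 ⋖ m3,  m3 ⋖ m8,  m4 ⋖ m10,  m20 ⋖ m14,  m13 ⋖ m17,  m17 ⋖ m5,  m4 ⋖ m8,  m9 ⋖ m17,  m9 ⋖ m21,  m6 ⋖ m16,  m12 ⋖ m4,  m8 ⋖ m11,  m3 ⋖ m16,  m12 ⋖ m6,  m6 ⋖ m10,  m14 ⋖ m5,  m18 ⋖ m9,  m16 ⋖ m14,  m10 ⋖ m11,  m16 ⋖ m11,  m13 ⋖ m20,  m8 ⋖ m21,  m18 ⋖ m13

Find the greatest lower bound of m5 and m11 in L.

m11

Common lower bounds of {m5, m11}: m10, m11, m12, m16, m18, m3, m4, m6, m8.
The greatest among these is m11.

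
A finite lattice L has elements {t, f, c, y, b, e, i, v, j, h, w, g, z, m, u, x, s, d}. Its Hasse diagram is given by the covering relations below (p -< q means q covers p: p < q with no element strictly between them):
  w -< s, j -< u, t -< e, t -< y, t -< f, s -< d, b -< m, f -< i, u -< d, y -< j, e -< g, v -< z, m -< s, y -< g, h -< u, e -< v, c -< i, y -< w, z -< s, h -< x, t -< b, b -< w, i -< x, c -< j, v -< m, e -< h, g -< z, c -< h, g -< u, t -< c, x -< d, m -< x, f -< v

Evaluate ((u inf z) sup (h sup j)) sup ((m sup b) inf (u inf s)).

u

u ∧ z = g
h ∨ j = u
g ∨ u = u
m ∨ b = m
u ∧ s = g
m ∧ g = e
u ∨ e = u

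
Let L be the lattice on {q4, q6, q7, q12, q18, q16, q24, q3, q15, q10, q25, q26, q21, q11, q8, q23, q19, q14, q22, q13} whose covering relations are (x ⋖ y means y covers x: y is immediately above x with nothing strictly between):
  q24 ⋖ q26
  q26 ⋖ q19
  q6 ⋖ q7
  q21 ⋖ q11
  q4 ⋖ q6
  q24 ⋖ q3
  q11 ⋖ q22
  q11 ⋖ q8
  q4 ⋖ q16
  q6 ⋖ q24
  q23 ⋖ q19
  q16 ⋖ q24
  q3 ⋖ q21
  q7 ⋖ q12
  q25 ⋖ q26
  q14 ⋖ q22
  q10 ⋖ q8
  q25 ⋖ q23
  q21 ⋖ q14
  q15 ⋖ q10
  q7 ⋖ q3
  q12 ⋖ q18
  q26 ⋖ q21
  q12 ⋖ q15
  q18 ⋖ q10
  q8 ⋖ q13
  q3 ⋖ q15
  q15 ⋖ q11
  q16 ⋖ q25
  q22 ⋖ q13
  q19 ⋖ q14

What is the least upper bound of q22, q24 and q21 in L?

Common upper bounds of {q22, q24, q21}: q13, q22.
The least among these is q22.

q22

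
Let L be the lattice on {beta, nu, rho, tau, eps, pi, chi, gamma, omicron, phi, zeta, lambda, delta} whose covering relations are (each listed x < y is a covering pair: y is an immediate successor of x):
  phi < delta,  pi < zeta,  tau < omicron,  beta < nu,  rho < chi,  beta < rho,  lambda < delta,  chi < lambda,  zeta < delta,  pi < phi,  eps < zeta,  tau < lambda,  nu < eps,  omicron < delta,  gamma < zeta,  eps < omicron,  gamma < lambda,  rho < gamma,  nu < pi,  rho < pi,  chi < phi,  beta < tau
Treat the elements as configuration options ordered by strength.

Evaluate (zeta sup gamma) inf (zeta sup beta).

zeta

zeta ∨ gamma = zeta
zeta ∨ beta = zeta
zeta ∧ zeta = zeta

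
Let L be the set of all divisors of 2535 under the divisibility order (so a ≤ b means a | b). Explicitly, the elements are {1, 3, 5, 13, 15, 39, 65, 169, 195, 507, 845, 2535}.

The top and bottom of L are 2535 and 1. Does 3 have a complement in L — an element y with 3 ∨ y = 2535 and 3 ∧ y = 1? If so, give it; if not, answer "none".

Need y with 3 ∨ y = 2535 and 3 ∧ y = 1.
Checking each element gives: 845.

845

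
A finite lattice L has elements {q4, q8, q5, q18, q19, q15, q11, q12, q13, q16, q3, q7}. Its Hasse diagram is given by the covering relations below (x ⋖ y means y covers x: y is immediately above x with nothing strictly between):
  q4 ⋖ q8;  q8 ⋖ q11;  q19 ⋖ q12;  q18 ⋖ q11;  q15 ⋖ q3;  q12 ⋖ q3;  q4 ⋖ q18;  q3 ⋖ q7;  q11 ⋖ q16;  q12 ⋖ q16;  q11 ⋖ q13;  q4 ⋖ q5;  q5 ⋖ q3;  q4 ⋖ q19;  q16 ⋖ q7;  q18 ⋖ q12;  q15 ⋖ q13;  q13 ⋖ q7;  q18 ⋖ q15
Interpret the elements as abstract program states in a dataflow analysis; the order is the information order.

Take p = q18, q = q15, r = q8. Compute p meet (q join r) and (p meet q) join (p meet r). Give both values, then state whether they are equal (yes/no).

q18; q18; yes

q join r = q13, so p meet (q join r) = q18 meet q13 = q18.
p meet q = q18 and p meet r = q4, so (p meet q) join (p meet r) = q18 join q4 = q18.
Equal: yes.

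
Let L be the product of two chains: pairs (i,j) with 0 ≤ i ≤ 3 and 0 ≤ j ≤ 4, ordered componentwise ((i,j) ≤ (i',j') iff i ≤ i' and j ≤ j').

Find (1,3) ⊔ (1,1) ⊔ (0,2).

(1,3)

In a product of chains, the join is componentwise max, giving (1,3).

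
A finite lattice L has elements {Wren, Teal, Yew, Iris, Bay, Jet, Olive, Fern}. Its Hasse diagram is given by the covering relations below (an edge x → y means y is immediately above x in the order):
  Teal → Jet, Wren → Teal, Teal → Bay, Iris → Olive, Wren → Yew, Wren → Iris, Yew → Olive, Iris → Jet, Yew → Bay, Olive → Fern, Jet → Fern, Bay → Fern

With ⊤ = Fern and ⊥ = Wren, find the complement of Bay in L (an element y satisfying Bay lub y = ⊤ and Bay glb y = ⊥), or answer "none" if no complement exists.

Iris

Need y with Bay ∨ y = Fern and Bay ∧ y = Wren.
Checking each element gives: Iris.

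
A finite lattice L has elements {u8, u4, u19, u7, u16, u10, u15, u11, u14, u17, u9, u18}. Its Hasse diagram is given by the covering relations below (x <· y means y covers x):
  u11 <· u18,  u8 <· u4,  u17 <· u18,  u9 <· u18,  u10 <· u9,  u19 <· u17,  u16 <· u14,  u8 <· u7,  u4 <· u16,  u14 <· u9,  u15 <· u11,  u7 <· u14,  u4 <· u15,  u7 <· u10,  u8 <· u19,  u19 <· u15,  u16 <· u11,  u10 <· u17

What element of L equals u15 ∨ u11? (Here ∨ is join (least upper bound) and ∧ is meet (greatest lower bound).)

u11

u15 ∨ u11 = u11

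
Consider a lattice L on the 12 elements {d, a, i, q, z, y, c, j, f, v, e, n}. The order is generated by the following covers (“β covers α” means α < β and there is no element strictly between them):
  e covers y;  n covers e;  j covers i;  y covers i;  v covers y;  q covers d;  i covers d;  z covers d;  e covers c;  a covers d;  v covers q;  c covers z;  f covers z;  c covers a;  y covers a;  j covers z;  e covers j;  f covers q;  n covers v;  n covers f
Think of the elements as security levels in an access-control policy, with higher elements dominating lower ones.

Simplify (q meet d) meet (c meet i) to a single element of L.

q ∧ d = d
c ∧ i = d
d ∧ d = d

d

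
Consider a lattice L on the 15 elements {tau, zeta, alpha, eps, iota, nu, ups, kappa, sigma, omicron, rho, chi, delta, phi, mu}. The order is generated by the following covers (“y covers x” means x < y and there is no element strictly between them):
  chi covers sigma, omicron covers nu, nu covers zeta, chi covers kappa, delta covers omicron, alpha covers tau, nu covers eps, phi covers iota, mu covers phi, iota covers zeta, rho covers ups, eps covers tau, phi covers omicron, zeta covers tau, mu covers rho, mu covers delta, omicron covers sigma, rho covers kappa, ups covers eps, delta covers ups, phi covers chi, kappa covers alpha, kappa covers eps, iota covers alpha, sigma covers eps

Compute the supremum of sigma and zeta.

Common upper bounds of {sigma, zeta}: delta, mu, omicron, phi.
The least among these is omicron.

omicron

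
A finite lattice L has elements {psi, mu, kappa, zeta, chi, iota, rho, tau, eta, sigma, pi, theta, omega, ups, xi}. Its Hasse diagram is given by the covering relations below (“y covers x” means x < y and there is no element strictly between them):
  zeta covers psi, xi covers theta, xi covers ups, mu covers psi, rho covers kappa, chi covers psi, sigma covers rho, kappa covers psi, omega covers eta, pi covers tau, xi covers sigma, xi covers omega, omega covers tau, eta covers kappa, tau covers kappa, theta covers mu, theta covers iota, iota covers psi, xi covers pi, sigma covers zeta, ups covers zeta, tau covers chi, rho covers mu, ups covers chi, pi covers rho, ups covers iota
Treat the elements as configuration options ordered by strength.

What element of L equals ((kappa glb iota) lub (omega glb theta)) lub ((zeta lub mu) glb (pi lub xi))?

sigma

kappa ∧ iota = psi
omega ∧ theta = psi
psi ∨ psi = psi
zeta ∨ mu = sigma
pi ∨ xi = xi
sigma ∧ xi = sigma
psi ∨ sigma = sigma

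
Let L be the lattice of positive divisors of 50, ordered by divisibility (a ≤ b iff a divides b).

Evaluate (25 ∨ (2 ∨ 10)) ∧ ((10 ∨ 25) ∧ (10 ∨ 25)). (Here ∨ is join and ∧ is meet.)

50

2 ∨ 10 = 10
25 ∨ 10 = 50
10 ∨ 25 = 50
10 ∨ 25 = 50
50 ∧ 50 = 50
50 ∧ 50 = 50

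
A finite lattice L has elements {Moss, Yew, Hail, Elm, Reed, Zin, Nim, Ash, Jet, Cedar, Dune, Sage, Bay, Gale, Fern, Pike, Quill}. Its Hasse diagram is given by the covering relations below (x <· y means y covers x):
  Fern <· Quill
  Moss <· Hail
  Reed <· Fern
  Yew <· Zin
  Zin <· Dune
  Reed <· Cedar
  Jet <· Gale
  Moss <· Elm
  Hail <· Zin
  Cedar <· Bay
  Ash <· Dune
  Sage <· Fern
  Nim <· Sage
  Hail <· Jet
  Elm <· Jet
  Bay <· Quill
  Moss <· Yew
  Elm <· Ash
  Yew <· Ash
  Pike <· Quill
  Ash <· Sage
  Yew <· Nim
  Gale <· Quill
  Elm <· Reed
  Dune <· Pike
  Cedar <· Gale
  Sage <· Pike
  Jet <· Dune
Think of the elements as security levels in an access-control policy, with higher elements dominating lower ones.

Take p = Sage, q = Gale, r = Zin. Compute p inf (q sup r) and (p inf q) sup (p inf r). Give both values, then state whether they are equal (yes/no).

Sage; Ash; no

q sup r = Quill, so p inf (q sup r) = Sage inf Quill = Sage.
p inf q = Elm and p inf r = Yew, so (p inf q) sup (p inf r) = Elm sup Yew = Ash.
Equal: no.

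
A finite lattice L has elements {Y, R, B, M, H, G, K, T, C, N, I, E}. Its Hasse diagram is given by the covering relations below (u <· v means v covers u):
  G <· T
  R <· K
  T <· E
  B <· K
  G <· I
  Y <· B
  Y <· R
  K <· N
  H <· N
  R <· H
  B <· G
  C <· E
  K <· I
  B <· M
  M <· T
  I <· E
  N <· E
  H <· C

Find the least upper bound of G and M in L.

Common upper bounds of {G, M}: E, T.
The least among these is T.

T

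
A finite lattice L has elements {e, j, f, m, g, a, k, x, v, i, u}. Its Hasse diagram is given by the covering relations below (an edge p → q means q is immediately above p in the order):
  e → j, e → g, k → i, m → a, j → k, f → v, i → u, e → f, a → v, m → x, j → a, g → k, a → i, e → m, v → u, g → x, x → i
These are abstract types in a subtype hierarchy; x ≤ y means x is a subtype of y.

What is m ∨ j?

a

Common upper bounds of {m, j}: a, i, u, v.
The least among these is a.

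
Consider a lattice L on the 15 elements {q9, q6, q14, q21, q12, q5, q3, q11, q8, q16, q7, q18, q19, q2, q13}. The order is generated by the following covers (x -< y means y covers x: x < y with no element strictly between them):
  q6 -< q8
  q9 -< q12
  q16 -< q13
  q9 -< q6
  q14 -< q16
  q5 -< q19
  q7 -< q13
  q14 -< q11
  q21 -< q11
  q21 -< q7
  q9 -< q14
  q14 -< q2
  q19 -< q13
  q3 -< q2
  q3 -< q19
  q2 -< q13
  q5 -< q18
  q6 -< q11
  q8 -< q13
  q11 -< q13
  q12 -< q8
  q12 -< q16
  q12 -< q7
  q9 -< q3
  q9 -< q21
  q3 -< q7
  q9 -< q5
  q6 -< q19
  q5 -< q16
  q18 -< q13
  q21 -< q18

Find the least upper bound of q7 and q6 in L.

Common upper bounds of {q7, q6}: q13.
The least among these is q13.

q13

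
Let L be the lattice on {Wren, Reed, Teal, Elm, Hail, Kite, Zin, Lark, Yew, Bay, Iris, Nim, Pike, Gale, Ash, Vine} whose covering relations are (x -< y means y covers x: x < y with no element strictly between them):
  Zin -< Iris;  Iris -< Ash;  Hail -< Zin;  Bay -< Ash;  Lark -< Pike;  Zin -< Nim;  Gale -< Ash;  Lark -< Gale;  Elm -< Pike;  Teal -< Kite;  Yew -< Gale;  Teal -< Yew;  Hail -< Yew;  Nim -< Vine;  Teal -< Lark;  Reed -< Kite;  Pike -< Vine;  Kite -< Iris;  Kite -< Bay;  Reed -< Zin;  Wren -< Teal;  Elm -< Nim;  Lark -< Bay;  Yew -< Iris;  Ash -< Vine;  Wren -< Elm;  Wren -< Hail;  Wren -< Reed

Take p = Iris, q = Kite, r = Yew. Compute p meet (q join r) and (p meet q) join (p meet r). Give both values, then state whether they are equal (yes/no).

q join r = Iris, so p meet (q join r) = Iris meet Iris = Iris.
p meet q = Kite and p meet r = Yew, so (p meet q) join (p meet r) = Kite join Yew = Iris.
Equal: yes.

Iris; Iris; yes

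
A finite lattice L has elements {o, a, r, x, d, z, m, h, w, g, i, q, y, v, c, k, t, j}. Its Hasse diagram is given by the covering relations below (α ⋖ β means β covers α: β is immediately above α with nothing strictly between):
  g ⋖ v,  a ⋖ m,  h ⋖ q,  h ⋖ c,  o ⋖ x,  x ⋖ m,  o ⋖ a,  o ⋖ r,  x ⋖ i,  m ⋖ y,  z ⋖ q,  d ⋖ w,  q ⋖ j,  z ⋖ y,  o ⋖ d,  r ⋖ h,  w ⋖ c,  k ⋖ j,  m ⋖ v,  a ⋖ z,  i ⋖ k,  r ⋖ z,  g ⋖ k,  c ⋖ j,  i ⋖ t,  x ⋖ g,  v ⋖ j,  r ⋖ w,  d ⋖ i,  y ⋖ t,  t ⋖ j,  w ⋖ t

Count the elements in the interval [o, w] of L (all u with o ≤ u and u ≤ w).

The interval [o, w] = {d, o, r, w}, which has 4 elements.

4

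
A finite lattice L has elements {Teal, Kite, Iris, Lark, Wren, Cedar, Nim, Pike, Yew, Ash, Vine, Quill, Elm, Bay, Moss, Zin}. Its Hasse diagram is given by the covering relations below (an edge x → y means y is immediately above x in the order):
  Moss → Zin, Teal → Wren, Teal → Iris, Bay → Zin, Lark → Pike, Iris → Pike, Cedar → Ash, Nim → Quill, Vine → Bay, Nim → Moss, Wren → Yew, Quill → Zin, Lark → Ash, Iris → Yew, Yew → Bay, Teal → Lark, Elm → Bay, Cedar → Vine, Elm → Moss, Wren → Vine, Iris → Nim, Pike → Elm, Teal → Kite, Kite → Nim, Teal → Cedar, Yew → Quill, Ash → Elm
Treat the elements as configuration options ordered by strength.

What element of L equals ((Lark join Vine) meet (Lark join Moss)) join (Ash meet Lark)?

Lark ∨ Vine = Bay
Lark ∨ Moss = Moss
Bay ∧ Moss = Elm
Ash ∧ Lark = Lark
Elm ∨ Lark = Elm

Elm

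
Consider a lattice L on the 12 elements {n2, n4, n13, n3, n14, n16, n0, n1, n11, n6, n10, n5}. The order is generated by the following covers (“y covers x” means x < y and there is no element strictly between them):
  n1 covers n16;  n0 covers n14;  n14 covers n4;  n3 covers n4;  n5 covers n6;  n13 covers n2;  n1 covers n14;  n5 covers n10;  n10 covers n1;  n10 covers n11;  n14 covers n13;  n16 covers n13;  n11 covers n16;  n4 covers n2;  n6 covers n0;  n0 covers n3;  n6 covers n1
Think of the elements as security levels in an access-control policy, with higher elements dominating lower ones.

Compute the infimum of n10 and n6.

Common lower bounds of {n10, n6}: n1, n13, n14, n16, n2, n4.
The greatest among these is n1.

n1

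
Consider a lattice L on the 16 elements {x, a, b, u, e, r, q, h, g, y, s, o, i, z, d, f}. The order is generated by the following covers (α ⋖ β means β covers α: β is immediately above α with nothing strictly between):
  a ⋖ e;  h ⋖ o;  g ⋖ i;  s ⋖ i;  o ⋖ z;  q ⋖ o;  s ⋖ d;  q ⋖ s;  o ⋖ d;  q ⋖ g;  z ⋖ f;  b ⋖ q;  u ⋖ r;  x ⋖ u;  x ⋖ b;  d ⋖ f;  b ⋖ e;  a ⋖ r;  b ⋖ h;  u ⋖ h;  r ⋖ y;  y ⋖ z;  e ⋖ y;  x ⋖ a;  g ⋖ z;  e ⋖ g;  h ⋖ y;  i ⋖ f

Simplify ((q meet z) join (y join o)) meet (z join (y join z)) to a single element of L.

q ∧ z = q
y ∨ o = z
q ∨ z = z
y ∨ z = z
z ∨ z = z
z ∧ z = z

z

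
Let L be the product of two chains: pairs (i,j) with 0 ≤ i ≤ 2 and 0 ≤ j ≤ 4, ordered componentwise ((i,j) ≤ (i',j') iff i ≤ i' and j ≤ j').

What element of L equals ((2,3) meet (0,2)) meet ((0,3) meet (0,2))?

(2,3) ∧ (0,2) = (0,2)
(0,3) ∧ (0,2) = (0,2)
(0,2) ∧ (0,2) = (0,2)

(0,2)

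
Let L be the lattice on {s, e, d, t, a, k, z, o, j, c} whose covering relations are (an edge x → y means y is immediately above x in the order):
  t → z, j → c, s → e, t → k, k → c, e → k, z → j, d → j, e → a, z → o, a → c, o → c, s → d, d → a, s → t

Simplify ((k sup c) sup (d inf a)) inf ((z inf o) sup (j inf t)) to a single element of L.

k ∨ c = c
d ∧ a = d
c ∨ d = c
z ∧ o = z
j ∧ t = t
z ∨ t = z
c ∧ z = z

z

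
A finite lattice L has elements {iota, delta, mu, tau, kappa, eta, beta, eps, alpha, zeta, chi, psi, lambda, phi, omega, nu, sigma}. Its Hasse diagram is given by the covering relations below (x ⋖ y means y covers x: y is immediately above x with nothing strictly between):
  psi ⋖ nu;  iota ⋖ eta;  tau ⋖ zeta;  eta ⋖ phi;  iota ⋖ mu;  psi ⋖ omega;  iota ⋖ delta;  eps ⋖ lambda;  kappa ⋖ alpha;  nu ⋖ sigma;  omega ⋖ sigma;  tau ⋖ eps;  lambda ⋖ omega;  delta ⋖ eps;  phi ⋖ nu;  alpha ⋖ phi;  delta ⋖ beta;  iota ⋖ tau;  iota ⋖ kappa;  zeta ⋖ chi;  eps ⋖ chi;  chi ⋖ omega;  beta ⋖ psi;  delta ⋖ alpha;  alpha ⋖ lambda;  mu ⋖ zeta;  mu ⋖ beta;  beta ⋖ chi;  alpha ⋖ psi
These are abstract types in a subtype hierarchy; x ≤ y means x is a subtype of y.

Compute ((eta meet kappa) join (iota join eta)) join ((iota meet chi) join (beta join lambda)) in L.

sigma

eta ∧ kappa = iota
iota ∨ eta = eta
iota ∨ eta = eta
iota ∧ chi = iota
beta ∨ lambda = omega
iota ∨ omega = omega
eta ∨ omega = sigma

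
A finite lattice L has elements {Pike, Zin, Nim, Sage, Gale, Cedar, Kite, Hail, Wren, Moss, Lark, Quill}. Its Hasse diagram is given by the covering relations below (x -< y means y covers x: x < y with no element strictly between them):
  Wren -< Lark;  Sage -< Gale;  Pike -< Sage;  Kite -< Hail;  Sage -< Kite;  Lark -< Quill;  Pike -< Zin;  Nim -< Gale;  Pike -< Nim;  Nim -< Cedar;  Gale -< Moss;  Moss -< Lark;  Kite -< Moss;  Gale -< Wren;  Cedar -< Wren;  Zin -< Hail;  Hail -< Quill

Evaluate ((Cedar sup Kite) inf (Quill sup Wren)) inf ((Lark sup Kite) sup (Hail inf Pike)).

Cedar ∨ Kite = Lark
Quill ∨ Wren = Quill
Lark ∧ Quill = Lark
Lark ∨ Kite = Lark
Hail ∧ Pike = Pike
Lark ∨ Pike = Lark
Lark ∧ Lark = Lark

Lark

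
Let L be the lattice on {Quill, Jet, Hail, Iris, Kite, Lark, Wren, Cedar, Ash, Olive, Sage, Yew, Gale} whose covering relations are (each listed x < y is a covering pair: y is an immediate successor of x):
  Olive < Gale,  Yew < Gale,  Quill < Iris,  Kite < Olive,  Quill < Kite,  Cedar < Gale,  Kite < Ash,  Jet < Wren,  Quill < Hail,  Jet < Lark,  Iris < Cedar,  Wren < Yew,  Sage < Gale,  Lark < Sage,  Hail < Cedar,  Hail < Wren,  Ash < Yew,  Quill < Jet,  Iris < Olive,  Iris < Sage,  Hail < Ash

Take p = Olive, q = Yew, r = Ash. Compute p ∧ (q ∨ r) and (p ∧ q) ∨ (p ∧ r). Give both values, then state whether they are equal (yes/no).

Kite; Kite; yes

q ∨ r = Yew, so p ∧ (q ∨ r) = Olive ∧ Yew = Kite.
p ∧ q = Kite and p ∧ r = Kite, so (p ∧ q) ∨ (p ∧ r) = Kite ∨ Kite = Kite.
Equal: yes.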